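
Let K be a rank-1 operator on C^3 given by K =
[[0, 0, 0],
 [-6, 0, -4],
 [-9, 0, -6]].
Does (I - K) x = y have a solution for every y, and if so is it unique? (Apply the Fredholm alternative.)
(I - K) is invertible (det(I - K) = 7 ≠ 0), so for every y in C^3 the equation (I - K) x = y has a unique solution.

K has rank 1, so it is an outer product K = u v^T: every row of K is a multiple of one row vector. Reading off the entries, u = (0, -2, -3) and v = (3, 0, 2) (row i of K equals u_i·v^T). A rank-one matrix u v^T satisfies K u = u (v·u) and kills the (2)-dimensional subspace v^⊥, so its characteristic polynomial is lambda^2 (lambda - v·u) with v·u = tr K = -6. Hence the eigenvalues of I - K are 1 (multiplicity 2) and 1 - (-6) = 7, so det(I - K) = 7. (Direct check: I - K =
[[1, 0, 0],
 [6, 1, 4],
 [9, 0, 7]]
has determinant 7.) The finite-dimensional Fredholm alternative says: either (I - K) is invertible, or ker(I - K) ≠ {0} and then range(I - K) = ker((I - K)^*)^⊥, with dim ker(I - K) = dim ker((I - K)^*). Since det(I - K) ≠ 0, 1 is not an eigenvalue of K and ker(I - K) = {0}, so we are in the first case: for every y there is a unique x = (I - K)^(-1) y. Explicitly, by the Sherman–Morrison formula, (I - u v^T)^(-1) = I + u v^T/(1 - v·u), i.e. (I - K)^(-1) = I + K/(7).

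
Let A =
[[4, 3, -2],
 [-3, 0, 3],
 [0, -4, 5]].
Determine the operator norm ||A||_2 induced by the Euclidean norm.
||A||_2 ≈ 8.2634 (= sqrt(largest eigenvalue of A^T A))

||A||_2 = sigma_max(A) = sqrt(lambda_max(A^T A)). Form the symmetric matrix M = A^T A =
[[25, 12, -17],
 [12, 25, -26],
 [-17, -26, 38]].
Its characteristic polynomial (trace, sum of principal 2x2 minors, determinant of M give the coefficients) is
  p(λ) = det(λ I - M) = λ^3 - 88λ^2 + 1416λ - 4761.
No integer candidate from the rational root theorem (±divisors of 4761) is a root, so the roots are irrational. The cubic discriminant is Δ = 1259207829 > 0, so there are three distinct real roots. p(4) = -441 and p(5) = 244 have opposite signs, so a root lies in (4, 5); Newton's method refines it to λ ≈ 4.6182. p(15) = 54 and p(16) = -537 have opposite signs, so a root lies in (15, 16); Newton's method refines it to λ ≈ 15.0976. p(68) = -953 and p(69) = 2484 have opposite signs, so a root lies in (68, 69); Newton's method refines it to λ ≈ 68.2842. Check (Vieta): the three roots sum to 88, matching tr M = 88.
So the eigenvalues of A^T A are ≈ 4.6182, 15.0976, 68.2842 (all ≥ 0, as they must be for A^T A). The largest is λ_max ≈ 68.2842, hence ||A||_2 = sqrt(λ_max) ≈ 8.2634.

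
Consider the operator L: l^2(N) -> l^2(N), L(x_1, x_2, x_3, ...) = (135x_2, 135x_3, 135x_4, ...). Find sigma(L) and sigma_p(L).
sigma(L) = closed disk {z in C : |z| ≤ 135}; sigma_p(L) = open disk {z in C : |z| < 135}

Note L = 135·V where V is the unit left shift (V x)_k = x_{k+1}; so sigma(L) = 135·sigma(V) and ||L|| = 135||V||. ||L x||^2 = 18225sum_{k≥2} |x_k|^2 ≤ 18225||x||^2, with equality on {x : x_1 = 0}, so ||L|| = 135. For any lambda with |lambda| < 135, set r = lambda/135 (|r| < 1); the vector x = (1, r, r^2, ...) is in l^2 and satisfies L x = 135(r, r^2, ...) = lambda x, so lambda is an eigenvalue. On the boundary |lambda| = 135 the geometric series diverges, so no l^2 eigenvector exists, but these lambda lie in the approximate point spectrum. Hence sigma(L) is the closed disk of radius 135 and sigma_p(L) is the open disk.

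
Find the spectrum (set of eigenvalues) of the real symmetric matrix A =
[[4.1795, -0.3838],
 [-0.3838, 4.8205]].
sigma(A) ≈ {4, 5}

A is real symmetric, so its spectrum consists of real eigenvalues. Expanding the characteristic polynomial of the displayed matrix gives
  det(λ I - A) = p(λ) = λ^2 + (-9)λ + (20).
Solving p(λ) = 0 yields eigenvalues ≈ 4, 5. (A is shown rounded to 4 decimals, so these recover the underlying integer eigenvalues to within that precision.)
Verification: the trace of A = 9 equals the sum of eigenvalues 9, and det(A) ≈ 20.0000 matches the eigenvalue product 20.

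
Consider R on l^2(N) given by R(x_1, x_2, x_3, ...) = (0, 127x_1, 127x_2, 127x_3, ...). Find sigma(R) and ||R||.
sigma(R) = closed disk {z in C : |z| ≤ 127}; ||R|| = 127

Note R = 127·U where U is the unit right shift (U x)_k = x_{k-1} (with x_0 := 0); so ||R|| = 127||U|| and sigma(R) = 127·sigma(U). ||R x||^2 = sum_{k≥1} |127x_k|^2 = 16129||x||^2, so ||R|| = 127 and sigma(R) ⊂ {|z| ≤ 127}. For any |lambda| < 127, the equation (R - lambda I) x = 0 forces x_1 = 0, then 127x_k = lambda x_{k+1} ⇒ x = 0, so R has no eigenvalues. But (R - lambda I) is not surjective for |lambda| < 127: solving (R - lambda I) x = e_1 would require x_n proportional to (lambda/127)^(-n), which is not in l^2. So every |lambda| < 127 lies in the residual spectrum. The boundary |lambda| = 127 is in the approximate point spectrum (the spectrum is closed). Hence sigma(R) is the closed disk of radius 127.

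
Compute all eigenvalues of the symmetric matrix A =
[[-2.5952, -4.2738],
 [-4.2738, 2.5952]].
sigma(A) ≈ {-5, 5}

A is real symmetric, so its spectrum consists of real eigenvalues. Expanding the characteristic polynomial of the displayed matrix gives
  det(λ I - A) = p(λ) = λ^2 + (0)λ + (-25).
Solving p(λ) = 0 yields eigenvalues ≈ -5, 5. (A is shown rounded to 4 decimals, so these recover the underlying integer eigenvalues to within that precision.)
Verification: the trace of A = 0 equals the sum of eigenvalues 0, and det(A) ≈ -25.0004 matches the eigenvalue product -25.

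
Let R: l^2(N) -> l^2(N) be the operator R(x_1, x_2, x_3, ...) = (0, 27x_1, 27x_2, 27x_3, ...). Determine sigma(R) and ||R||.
sigma(R) = closed disk {z in C : |z| ≤ 27}; ||R|| = 27

Note R = 27·U where U is the unit right shift (U x)_k = x_{k-1} (with x_0 := 0); so ||R|| = 27||U|| and sigma(R) = 27·sigma(U). ||R x||^2 = sum_{k≥1} |27x_k|^2 = 729||x||^2, so ||R|| = 27 and sigma(R) ⊂ {|z| ≤ 27}. For any |lambda| < 27, the equation (R - lambda I) x = 0 forces x_1 = 0, then 27x_k = lambda x_{k+1} ⇒ x = 0, so R has no eigenvalues. But (R - lambda I) is not surjective for |lambda| < 27: solving (R - lambda I) x = e_1 would require x_n proportional to (lambda/27)^(-n), which is not in l^2. So every |lambda| < 27 lies in the residual spectrum. The boundary |lambda| = 27 is in the approximate point spectrum (the spectrum is closed). Hence sigma(R) is the closed disk of radius 27.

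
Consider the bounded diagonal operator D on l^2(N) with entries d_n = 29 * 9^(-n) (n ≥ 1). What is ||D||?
||D|| = 29/9 (attained at n = 1)

For D diagonal, ||D|| = sup_n |d_n|. The sequence d_n = 29 * 9^(-n) is positive and strictly decreasing (ratio 9^(-1) < 1), so the supremum is d_1 = 29/9. Hence ||D|| = 29/9.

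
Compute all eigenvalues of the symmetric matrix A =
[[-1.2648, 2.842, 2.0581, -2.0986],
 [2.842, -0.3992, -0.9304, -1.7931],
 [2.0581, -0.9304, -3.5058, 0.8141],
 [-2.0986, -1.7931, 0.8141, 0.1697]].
sigma(A) ≈ {-6, -2, -1, 4}

A is real symmetric, so its spectrum consists of real eigenvalues. Expanding the characteristic polynomial of the displayed matrix gives
  det(λ I - A) = p(λ) = λ^4 + (5)λ^3 + (-16)λ^2 + (-68)λ + (-48).
Solving p(λ) = 0 yields eigenvalues ≈ -6, -2, -1, 4. (A is shown rounded to 4 decimals, so these recover the underlying integer eigenvalues to within that precision.)
Verification: the trace of A = -5 equals the sum of eigenvalues -5, and det(A) ≈ -48.0006 matches the eigenvalue product -48.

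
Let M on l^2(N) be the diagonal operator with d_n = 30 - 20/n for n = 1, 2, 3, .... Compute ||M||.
||M|| = 30

For a diagonal operator on l^2 with entries d_n, ||M|| = sup_n |d_n|. Here d_1 = 10, d_2 = 20, ..., and d_n = 30 - 20/n increases monotonically toward 30. All terms lie in [10, 30), so |d_n| = d_n and the supremum is the limit 30, which is not attained by any individual d_n. Hence ||M|| = 30.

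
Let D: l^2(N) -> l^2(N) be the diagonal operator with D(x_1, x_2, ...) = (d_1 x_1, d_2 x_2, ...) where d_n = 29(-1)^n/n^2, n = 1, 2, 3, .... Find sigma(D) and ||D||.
sigma(D) = {29(-1)^n/n^2 : n ≥ 1} ∪ {0}; ||D|| = 29

A bounded diagonal operator on l^2 with diagonal entries d_n has spectrum equal to the closure of {d_n : n ≥ 1}: every d_n is an eigenvalue (with eigenvector e_n), so {d_n} ⊂ sigma(D); the spectrum is closed, so its closure is too; and for lambda not in the closure, (D - lambda I) has bounded inverse (the diagonal entries 1/(d_n - lambda) are bounded). For our sequence d_n = 29(-1)^n/n^2, n = 1, 2, 3, ...:
  - {d_n} = {29(-1)^n/n^2 : n ≥ 1}; the only limit point is 0
  - closure = {29(-1)^n/n^2 : n ≥ 1} ∪ {0}
For the norm: a diagonal operator has ||D|| = sup_n |d_n|. Here |d_n| = 29/n^2 is decreasing, so sup_n |d_n| = |d_1| = 29. So ||D|| = 29.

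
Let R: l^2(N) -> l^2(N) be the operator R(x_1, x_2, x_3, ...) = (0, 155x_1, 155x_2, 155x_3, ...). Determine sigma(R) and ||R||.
sigma(R) = closed disk {z in C : |z| ≤ 155}; ||R|| = 155

Note R = 155·U where U is the unit right shift (U x)_k = x_{k-1} (with x_0 := 0); so ||R|| = 155||U|| and sigma(R) = 155·sigma(U). ||R x||^2 = sum_{k≥1} |155x_k|^2 = 24025||x||^2, so ||R|| = 155 and sigma(R) ⊂ {|z| ≤ 155}. For any |lambda| < 155, the equation (R - lambda I) x = 0 forces x_1 = 0, then 155x_k = lambda x_{k+1} ⇒ x = 0, so R has no eigenvalues. But (R - lambda I) is not surjective for |lambda| < 155: solving (R - lambda I) x = e_1 would require x_n proportional to (lambda/155)^(-n), which is not in l^2. So every |lambda| < 155 lies in the residual spectrum. The boundary |lambda| = 155 is in the approximate point spectrum (the spectrum is closed). Hence sigma(R) is the closed disk of radius 155.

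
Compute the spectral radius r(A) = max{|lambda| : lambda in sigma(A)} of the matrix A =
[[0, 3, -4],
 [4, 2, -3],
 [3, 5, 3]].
r(A) ≈ 6.5346

The eigenvalues of A are the roots of its characteristic polynomial. With M = A (coefficients from the trace, the sum of principal 2x2 minors, and det A):
  p(λ) = det(λ I - M) = λ^3 - 5λ^2 + 21λ + 119.
No integer candidate from the rational root theorem (±divisors of 119) is a root, so the roots are irrational. The cubic discriminant is Δ = -573776 < 0, so there is one real root and a complex-conjugate pair. p(-3) = -16 and p(-2) = 49 have opposite signs, so a root lies in (-3, -2); Newton's method refines it to λ ≈ -2.7868. Dividing out (λ - (-2.7868)) leaves approximately λ^2 - 7.7868λ + 42.7007. For λ^2 - 7.7868λ + 42.7007 the discriminant is -110.1678. It is negative, so the remaining roots are the complex-conjugate pair λ ≈ 3.8934 ± 5.248i. Their product equals the constant term, so |λ|^2 ≈ 42.7007 and |λ| ≈ 6.5346.
Thus the eigenvalues (to 4 decimals) are -2.7868 (modulus 2.7868); 3.8934 ± 5.248i (modulus 6.5346). The spectral radius is the largest modulus: r(A) ≈ 6.5346. (Cross-check: r(A) ≤ ||A||_2 ≈ 7.4964; equality holds whenever A is normal, though it can also hold for some non-normal A.)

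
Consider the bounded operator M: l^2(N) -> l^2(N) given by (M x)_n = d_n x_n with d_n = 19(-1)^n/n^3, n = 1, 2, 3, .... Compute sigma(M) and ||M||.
sigma(M) = {19(-1)^n/n^3 : n ≥ 1} ∪ {0}; ||M|| = 19

A bounded diagonal operator on l^2 with diagonal entries d_n has spectrum equal to the closure of {d_n : n ≥ 1}: every d_n is an eigenvalue (with eigenvector e_n), so {d_n} ⊂ sigma(M); the spectrum is closed, so its closure is too; and for lambda not in the closure, (M - lambda I) has bounded inverse (the diagonal entries 1/(d_n - lambda) are bounded). For our sequence d_n = 19(-1)^n/n^3, n = 1, 2, 3, ...:
  - {d_n} = {19(-1)^n/n^3 : n ≥ 1}; the only limit point is 0
  - closure = {19(-1)^n/n^3 : n ≥ 1} ∪ {0}
For the norm: a diagonal operator has ||M|| = sup_n |d_n|. Here |d_n| = 19/n^3 is decreasing, so sup_n |d_n| = |d_1| = 19. So ||M|| = 19.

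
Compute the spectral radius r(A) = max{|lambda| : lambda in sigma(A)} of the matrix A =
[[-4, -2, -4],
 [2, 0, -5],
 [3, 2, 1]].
r(A) ≈ 4.4616

The eigenvalues of A are the roots of its characteristic polynomial. With M = A (coefficients from the trace, the sum of principal 2x2 minors, and det A):
  p(λ) = det(λ I - M) = λ^3 + 3λ^2 + 22λ + 22.
No integer candidate from the rational root theorem (±divisors of 22) is a root, so the roots are irrational. The cubic discriminant is Δ = -27544 < 0, so there is one real root and a complex-conjugate pair. p(-2) = -18 and p(-1) = 2 have opposite signs, so a root lies in (-2, -1); Newton's method refines it to λ ≈ -1.1052. Dividing out (λ - (-1.1052)) leaves approximately λ^2 + 1.8948λ + 19.9059. For λ^2 + 1.8948λ + 19.9059 the discriminant is -76.0332. It is negative, so the remaining roots are the complex-conjugate pair λ ≈ -0.9474 ± 4.3599i. Their product equals the constant term, so |λ|^2 ≈ 19.9059 and |λ| ≈ 4.4616.
Thus the eigenvalues (to 4 decimals) are -1.1052 (modulus 1.1052); -0.9474 ± 4.3599i (modulus 4.4616). The spectral radius is the largest modulus: r(A) ≈ 4.4616. (Cross-check: r(A) ≤ ||A||_2 ≈ 7.2229; equality holds whenever A is normal, though it can also hold for some non-normal A.)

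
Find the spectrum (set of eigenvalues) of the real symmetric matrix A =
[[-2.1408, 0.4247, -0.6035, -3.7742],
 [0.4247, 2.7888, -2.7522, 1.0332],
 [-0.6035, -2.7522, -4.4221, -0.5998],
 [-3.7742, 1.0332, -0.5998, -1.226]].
sigma(A) ≈ {-6, -5, 2, 4}

A is real symmetric, so its spectrum consists of real eigenvalues. Expanding the characteristic polynomial of the displayed matrix gives
  det(λ I - A) = p(λ) = λ^4 + (5)λ^3 + (-28)λ^2 + (-92.0013)λ + (240.0042).
Solving p(λ) = 0 yields eigenvalues ≈ -6, -5, 2, 4. (A is shown rounded to 4 decimals, so these recover the underlying integer eigenvalues to within that precision.)
Verification: the trace of A = -5 equals the sum of eigenvalues -5, and det(A) ≈ 240.0042 matches the eigenvalue product 240.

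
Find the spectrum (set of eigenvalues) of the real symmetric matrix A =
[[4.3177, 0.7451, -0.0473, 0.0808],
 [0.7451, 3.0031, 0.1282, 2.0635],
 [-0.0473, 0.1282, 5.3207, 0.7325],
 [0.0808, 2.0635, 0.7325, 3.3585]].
sigma(A) ≈ {1, 4, 5, 6}

A is real symmetric, so its spectrum consists of real eigenvalues. Expanding the characteristic polynomial of the displayed matrix gives
  det(λ I - A) = p(λ) = λ^4 + (-16)λ^3 + (89)λ^2 + (-193.9978)λ + (119.9947).
Solving p(λ) = 0 yields eigenvalues ≈ 1, 4, 5, 6. (A is shown rounded to 4 decimals, so these recover the underlying integer eigenvalues to within that precision.)
Verification: the trace of A = 16 equals the sum of eigenvalues 16, and det(A) ≈ 119.9947 matches the eigenvalue product 120.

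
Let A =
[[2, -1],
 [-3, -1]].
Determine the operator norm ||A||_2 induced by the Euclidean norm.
||A||_2 = sqrt((15 + sqrt(125))/2) ≈ 3.618 (= sqrt(largest eigenvalue of A^T A))

||A||_2 = sigma_max(A) = sqrt(lambda_max(A^T A)). Form the symmetric matrix M = A^T A =
[[13, 1],
 [1, 2]].
Its characteristic polynomial (trace, determinant of M give the coefficients) is
  p(λ) = det(λ I - M) = λ^2 - 15λ + 25.
For λ^2 - 15λ + 25 the discriminant is 125. It is nonnegative but not a perfect square, so the roots are real and irrational: λ = (15 ± sqrt(125))/2 ≈ 13.0902, 1.9098.
So the eigenvalues of A^T A are ≈ 1.9098, 13.0902 (all ≥ 0, as they must be for A^T A). The largest is λ_max = (15 + sqrt(125))/2 ≈ 13.0902, hence ||A||_2 = sqrt(λ_max) = sqrt((15 + sqrt(125))/2) ≈ 3.618.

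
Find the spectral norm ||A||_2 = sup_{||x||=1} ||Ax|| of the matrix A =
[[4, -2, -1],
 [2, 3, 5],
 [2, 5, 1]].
||A||_2 ≈ 7.6684 (= sqrt(largest eigenvalue of A^T A))

||A||_2 = sigma_max(A) = sqrt(lambda_max(A^T A)). Form the symmetric matrix M = A^T A =
[[24, 8, 8],
 [8, 38, 22],
 [8, 22, 27]].
Its characteristic polynomial (trace, sum of principal 2x2 minors, determinant of M give the coefficients) is
  p(λ) = det(λ I - M) = λ^3 - 89λ^2 + 1974λ - 11664.
No integer candidate from the rational root theorem (±divisors of 11664) is a root, so the roots are irrational. The cubic discriminant is Δ = 418690116 > 0, so there are three distinct real roots. p(9) = -378 and p(10) = 176 have opposite signs, so a root lies in (9, 10); Newton's method refines it to λ ≈ 9.6578. p(20) = 216 and p(21) = -198 have opposite signs, so a root lies in (20, 21); Newton's method refines it to λ ≈ 20.5382. p(58) = -1456 and p(59) = 372 have opposite signs, so a root lies in (58, 59); Newton's method refines it to λ ≈ 58.804. Check (Vieta): the three roots sum to 89, matching tr M = 89.
So the eigenvalues of A^T A are ≈ 9.6578, 20.5382, 58.804 (all ≥ 0, as they must be for A^T A). The largest is λ_max ≈ 58.804, hence ||A||_2 = sqrt(λ_max) ≈ 7.6684.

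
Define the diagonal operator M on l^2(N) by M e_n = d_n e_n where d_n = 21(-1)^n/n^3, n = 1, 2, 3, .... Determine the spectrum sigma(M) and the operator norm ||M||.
sigma(M) = {21(-1)^n/n^3 : n ≥ 1} ∪ {0}; ||M|| = 21

A bounded diagonal operator on l^2 with diagonal entries d_n has spectrum equal to the closure of {d_n : n ≥ 1}: every d_n is an eigenvalue (with eigenvector e_n), so {d_n} ⊂ sigma(M); the spectrum is closed, so its closure is too; and for lambda not in the closure, (M - lambda I) has bounded inverse (the diagonal entries 1/(d_n - lambda) are bounded). For our sequence d_n = 21(-1)^n/n^3, n = 1, 2, 3, ...:
  - {d_n} = {21(-1)^n/n^3 : n ≥ 1}; the only limit point is 0
  - closure = {21(-1)^n/n^3 : n ≥ 1} ∪ {0}
For the norm: a diagonal operator has ||M|| = sup_n |d_n|. Here |d_n| = 21/n^3 is decreasing, so sup_n |d_n| = |d_1| = 21. So ||M|| = 21.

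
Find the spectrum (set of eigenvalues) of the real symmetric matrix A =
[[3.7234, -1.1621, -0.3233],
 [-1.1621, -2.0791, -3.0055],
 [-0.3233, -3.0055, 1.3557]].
sigma(A) ≈ {-4, 3, 4}

A is real symmetric, so its spectrum consists of real eigenvalues. Expanding the characteristic polynomial of the displayed matrix gives
  det(λ I - A) = p(λ) = λ^3 + (-3)λ^2 + (-16)λ + (48).
Solving p(λ) = 0 yields eigenvalues ≈ -4, 3, 4. (A is shown rounded to 4 decimals, so these recover the underlying integer eigenvalues to within that precision.)
Verification: the trace of A = 3 equals the sum of eigenvalues 3, and det(A) ≈ -48.0004 matches the eigenvalue product -48.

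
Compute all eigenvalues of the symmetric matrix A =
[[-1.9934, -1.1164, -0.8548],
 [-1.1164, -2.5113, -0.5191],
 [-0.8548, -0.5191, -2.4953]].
sigma(A) ≈ {-4, -2, -1}

A is real symmetric, so its spectrum consists of real eigenvalues. Expanding the characteristic polynomial of the displayed matrix gives
  det(λ I - A) = p(λ) = λ^3 + (7)λ^2 + (14)λ + (8).
Solving p(λ) = 0 yields eigenvalues ≈ -4, -2, -1. (A is shown rounded to 4 decimals, so these recover the underlying integer eigenvalues to within that precision.)
Verification: the trace of A = -7 equals the sum of eigenvalues -7, and det(A) ≈ -8.0002 matches the eigenvalue product -8.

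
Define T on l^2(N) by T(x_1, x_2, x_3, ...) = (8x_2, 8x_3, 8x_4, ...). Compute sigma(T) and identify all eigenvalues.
sigma(T) = closed disk {z in C : |z| ≤ 8}; sigma_p(T) = open disk {z in C : |z| < 8}

Note T = 8·V where V is the unit left shift (V x)_k = x_{k+1}; so sigma(T) = 8·sigma(V) and ||T|| = 8||V||. ||T x||^2 = 64sum_{k≥2} |x_k|^2 ≤ 64||x||^2, with equality on {x : x_1 = 0}, so ||T|| = 8. For any lambda with |lambda| < 8, set r = lambda/8 (|r| < 1); the vector x = (1, r, r^2, ...) is in l^2 and satisfies T x = 8(r, r^2, ...) = lambda x, so lambda is an eigenvalue. On the boundary |lambda| = 8 the geometric series diverges, so no l^2 eigenvector exists, but these lambda lie in the approximate point spectrum. Hence sigma(T) is the closed disk of radius 8 and sigma_p(T) is the open disk.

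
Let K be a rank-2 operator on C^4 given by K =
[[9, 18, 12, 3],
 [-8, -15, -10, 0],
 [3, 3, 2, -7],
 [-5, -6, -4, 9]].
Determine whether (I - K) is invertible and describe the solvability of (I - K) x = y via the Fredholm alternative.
(I - K) is invertible (det(I - K) = -62 ≠ 0), so for every y in C^4 the equation (I - K) x = y has a unique solution.

K has rank 2 and factors as K = U V^T = u1 v1^T + u2 v2^T with u1 = (-3, 2, 1, -1), v1 = (-1, -3, -2, -3), u2 = (3, -3, 2, -3), v2 = (2, 3, 2, -2) (multiplying out reproduces the displayed K). The nonzero eigenvalues of U V^T coincide with those of the 2 x 2 matrix G = V^T U = [[v1·u1, v1·u2], [v2·u1, v2·u2]] = [[-2, 11], [4, 7]], and by the Sylvester determinant identity det(I_4 - U V^T) = det(I_2 - V^T U) = det([[3, -11], [-4, -6]]) = (3)(-6) - (-11)(-4) = -62. (Direct check: I - K =
[[-8, -18, -12, -3],
 [8, 16, 10, 0],
 [-3, -3, -1, 7],
 [5, 6, 4, -8]]
has determinant -62.) The finite-dimensional Fredholm alternative says: either (I - K) is invertible, or ker(I - K) ≠ {0} and then range(I - K) = ker((I - K)^*)^⊥, with dim ker(I - K) = dim ker((I - K)^*). Since det(I - K) ≠ 0, 1 is not an eigenvalue of K and ker(I - K) = {0}, so we are in the first case: for every y there is a unique x = (I - K)^(-1) y. (Explicitly, by the Woodbury identity, (I - U V^T)^(-1) = I + U (I_2 - G)^(-1) V^T.)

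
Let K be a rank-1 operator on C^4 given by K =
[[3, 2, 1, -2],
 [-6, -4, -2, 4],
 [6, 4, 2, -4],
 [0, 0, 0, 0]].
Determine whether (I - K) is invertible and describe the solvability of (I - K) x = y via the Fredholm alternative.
(I - K) is singular (det(I - K) = 0, i.e. 1 ∈ sigma(K)). (I - K) x = y is solvable iff y ⊥ ker((I - K)^*) = span{(3, 2, 1, -2)}, i.e. iff 3y_1 + 2y_2 + y_3 - 2y_4 = 0. When solvable, the solutions are x = y + c·(1, -2, 2, 0), c arbitrary (ker(I - K) = span{(1, -2, 2, 0)}, dimension 1).

K has rank 1, so it is an outer product K = u v^T: every row of K is a multiple of one row vector. Reading off the entries, u = (1, -2, 2, 0) and v = (3, 2, 1, -2) (row i of K equals u_i·v^T). A rank-one matrix u v^T satisfies K u = u (v·u) and kills the (3)-dimensional subspace v^⊥, so its characteristic polynomial is lambda^3 (lambda - v·u) with v·u = tr K = 1. Hence the eigenvalues of I - K are 1 (multiplicity 3) and 1 - (1) = 0, so det(I - K) = 0. (Direct check: I - K =
[[-2, -2, -1, 2],
 [6, 5, 2, -4],
 [-6, -4, -1, 4],
 [0, 0, 0, 1]]
has determinant 0.) So 1 is an eigenvalue of K and (I - K) is not invertible. The finite-dimensional Fredholm alternative says: either (I - K) is invertible, or ker(I - K) ≠ {0} and then range(I - K) = ker((I - K)^*)^⊥, with dim ker(I - K) = dim ker((I - K)^*). We are in the second case, so we need both kernels. Kernel of I - K: (I - K) u = u - u (v·u) = u - u = 0, so ker(I - K) = span{u} = span{(1, -2, 2, 0)} (it is exactly 1-dimensional because rank(I - K) = 3). Kernel of the adjoint: K is real, so (I - K)^* = I - K^T = I - v u^T, and (I - v u^T) v = v - v (u·v) = 0; hence ker((I - K)^*) = span{v} = span{(3, 2, 1, -2)}. Therefore (I - K) x = y is solvable iff <y, v> = 0, i.e. iff 3y_1 + 2y_2 + y_3 - 2y_4 = 0. When this holds, K y = u (v·y) = 0, so (I - K) y = y and x = y is a particular solution; the full solution set is the line x = y + c·u = y + c·(1, -2, 2, 0), c ∈ C.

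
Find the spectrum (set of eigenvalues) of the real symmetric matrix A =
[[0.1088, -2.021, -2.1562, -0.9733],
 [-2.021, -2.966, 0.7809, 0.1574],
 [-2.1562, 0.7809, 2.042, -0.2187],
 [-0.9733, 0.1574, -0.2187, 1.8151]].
sigma(A) ≈ {-4, -1, 2, 4}

A is real symmetric, so its spectrum consists of real eigenvalues. Expanding the characteristic polynomial of the displayed matrix gives
  det(λ I - A) = p(λ) = λ^4 + (-1)λ^3 + (-18)λ^2 + (16)λ + (32).
Solving p(λ) = 0 yields eigenvalues ≈ -4, -1, 2, 4. (A is shown rounded to 4 decimals, so these recover the underlying integer eigenvalues to within that precision.)
Verification: the trace of A = 1 equals the sum of eigenvalues 1, and det(A) ≈ 32.0002 matches the eigenvalue product 32.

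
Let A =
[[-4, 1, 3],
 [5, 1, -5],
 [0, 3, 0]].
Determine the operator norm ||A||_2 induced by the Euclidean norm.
||A||_2 ≈ 8.6449 (= sqrt(largest eigenvalue of A^T A))

||A||_2 = sigma_max(A) = sqrt(lambda_max(A^T A)). Form the symmetric matrix M = A^T A =
[[41, 1, -37],
 [1, 11, -2],
 [-37, -2, 34]].
Its characteristic polynomial (trace, sum of principal 2x2 minors, determinant of M give the coefficients) is
  p(λ) = det(λ I - M) = λ^3 - 86λ^2 + 845λ - 225.
No integer candidate from the rational root theorem (±divisors of 225) is a root, so the roots are irrational. The cubic discriminant is Δ = 2588020625 > 0, so there are three distinct real roots. p(0) = -225 and p(1) = 535 have opposite signs, so a root lies in (0, 1); Newton's method refines it to λ ≈ 0.2739. p(10) = 625 and p(11) = -5 have opposite signs, so a root lies in (10, 11); Newton's method refines it to λ ≈ 10.9927. p(74) = -3407 and p(75) = 1275 have opposite signs, so a root lies in (74, 75); Newton's method refines it to λ ≈ 74.7334. Check (Vieta): the three roots sum to 86, matching tr M = 86.
So the eigenvalues of A^T A are ≈ 0.2739, 10.9927, 74.7334 (all ≥ 0, as they must be for A^T A). The largest is λ_max ≈ 74.7334, hence ||A||_2 = sqrt(λ_max) ≈ 8.6449.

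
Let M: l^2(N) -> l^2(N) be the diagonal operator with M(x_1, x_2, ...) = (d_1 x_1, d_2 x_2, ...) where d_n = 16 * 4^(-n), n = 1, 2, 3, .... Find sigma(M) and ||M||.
sigma(M) = {16 * 4^(-n) : n ≥ 1} ∪ {0}; ||M|| = 4

A bounded diagonal operator on l^2 with diagonal entries d_n has spectrum equal to the closure of {d_n : n ≥ 1}: every d_n is an eigenvalue (with eigenvector e_n), so {d_n} ⊂ sigma(M); the spectrum is closed, so its closure is too; and for lambda not in the closure, (M - lambda I) has bounded inverse (the diagonal entries 1/(d_n - lambda) are bounded). For our sequence d_n = 16 * 4^(-n), n = 1, 2, 3, ...:
  - {d_n} = {16 * 4^(-n) : n ≥ 1}; the only limit point is 0
  - closure = {16 * 4^(-n) : n ≥ 1} ∪ {0}
For the norm: a diagonal operator has ||M|| = sup_n |d_n|. Here d_n = 16 * 4^(-n) is positive and decreasing, so sup_n |d_n| = d_1 = 16/4 = 4. So ||M|| = 4.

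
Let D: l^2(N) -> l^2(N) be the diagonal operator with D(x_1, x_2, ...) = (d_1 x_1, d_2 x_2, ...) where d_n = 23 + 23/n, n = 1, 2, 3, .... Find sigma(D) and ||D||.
sigma(D) = {23 + 23/n : n ≥ 1} ∪ {23}; ||D|| = 46

A bounded diagonal operator on l^2 with diagonal entries d_n has spectrum equal to the closure of {d_n : n ≥ 1}: every d_n is an eigenvalue (with eigenvector e_n), so {d_n} ⊂ sigma(D); the spectrum is closed, so its closure is too; and for lambda not in the closure, (D - lambda I) has bounded inverse (the diagonal entries 1/(d_n - lambda) are bounded). For our sequence d_n = 23 + 23/n, n = 1, 2, 3, ...:
  - {d_n} = {23 + 23/n : n ≥ 1}; the only limit point is 23
  - closure = {23 + 23/n : n ≥ 1} ∪ {23}
For the norm: a diagonal operator has ||D|| = sup_n |d_n|. Here d_n = 23 + 23/n is positive and decreasing, so sup_n |d_n| = d_1 = 23 + 23 = 46. So ||D|| = 46.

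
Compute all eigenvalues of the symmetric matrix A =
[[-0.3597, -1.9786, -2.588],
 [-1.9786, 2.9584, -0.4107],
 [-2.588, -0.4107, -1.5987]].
sigma(A) ≈ {-4, 1, 4}

A is real symmetric, so its spectrum consists of real eigenvalues. Expanding the characteristic polynomial of the displayed matrix gives
  det(λ I - A) = p(λ) = λ^3 + (-1)λ^2 + (-16)λ + (16).
Solving p(λ) = 0 yields eigenvalues ≈ -4, 1, 4. (A is shown rounded to 4 decimals, so these recover the underlying integer eigenvalues to within that precision.)
Verification: the trace of A = 1 equals the sum of eigenvalues 1, and det(A) ≈ -16.0001 matches the eigenvalue product -16.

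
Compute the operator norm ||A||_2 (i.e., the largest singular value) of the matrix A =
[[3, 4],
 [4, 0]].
||A||_2 = sqrt((41 + sqrt(657))/2) ≈ 5.772 (= sqrt(largest eigenvalue of A^T A))

||A||_2 = sigma_max(A) = sqrt(lambda_max(A^T A)). Form the symmetric matrix M = A^T A =
[[25, 12],
 [12, 16]].
Its characteristic polynomial (trace, determinant of M give the coefficients) is
  p(λ) = det(λ I - M) = λ^2 - 41λ + 256.
For λ^2 - 41λ + 256 the discriminant is 657. It is nonnegative but not a perfect square, so the roots are real and irrational: λ = (41 ± sqrt(657))/2 ≈ 33.316, 7.684.
So the eigenvalues of A^T A are ≈ 7.684, 33.316 (all ≥ 0, as they must be for A^T A). The largest is λ_max = (41 + sqrt(657))/2 ≈ 33.316, hence ||A||_2 = sqrt(λ_max) = sqrt((41 + sqrt(657))/2) ≈ 5.772.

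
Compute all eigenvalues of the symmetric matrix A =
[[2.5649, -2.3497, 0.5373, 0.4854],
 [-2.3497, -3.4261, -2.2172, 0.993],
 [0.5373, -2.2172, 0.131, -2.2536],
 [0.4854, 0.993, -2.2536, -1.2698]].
sigma(A) ≈ {-5, -3, 2, 4}

A is real symmetric, so its spectrum consists of real eigenvalues. Expanding the characteristic polynomial of the displayed matrix gives
  det(λ I - A) = p(λ) = λ^4 + (2)λ^3 + (-25)λ^2 + (-26)λ + (119.9924).
Solving p(λ) = 0 yields eigenvalues ≈ -5, -3, 2, 4. (A is shown rounded to 4 decimals, so these recover the underlying integer eigenvalues to within that precision.)
Verification: the trace of A = -2 equals the sum of eigenvalues -2, and det(A) ≈ 119.9924 matches the eigenvalue product 120.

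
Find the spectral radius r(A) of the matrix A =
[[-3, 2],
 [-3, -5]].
r(A) = sqrt(21) ≈ 4.5826

The eigenvalues of A are the roots of its characteristic polynomial. With M = A (coefficients from the trace and determinant):
  p(λ) = det(λ I - M) = λ^2 + 8λ + 21.
For λ^2 + 8λ + 21 the discriminant is -20. It is negative, so the roots are the complex-conjugate pair λ = -4 ± (sqrt(20)/2) i ≈ -4 ± 2.2361i. For a conjugate pair the product of the roots equals the constant term, so |λ|^2 = 21 and |λ| = sqrt(21) ≈ 4.5826.
Thus the eigenvalues (to 4 decimals) are -4 ± 2.2361i (modulus 4.5826). The spectral radius is the largest modulus: r(A) = sqrt(21) ≈ 4.5826. (Cross-check: r(A) ≤ ||A||_2 ≈ 5.835; equality holds whenever A is normal, though it can also hold for some non-normal A.)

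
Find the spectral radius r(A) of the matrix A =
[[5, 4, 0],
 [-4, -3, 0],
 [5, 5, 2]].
r(A) = 2

The eigenvalues of A are the roots of its characteristic polynomial. With M = A (coefficients from the trace, the sum of principal 2x2 minors, and det A):
  p(λ) = det(λ I - M) = λ^3 - 4λ^2 + 5λ - 2.
By the rational root theorem any rational root is an integer divisor of 2. Testing λ = 2: p(2) = 8 - 16 + 10 - 2 = 0, so λ = 2 is a root. Dividing out (λ - 2) leaves p(λ) = (λ - 2)(λ^2 - 2λ + 1). For λ^2 - 2λ + 1 the discriminant is 0. It is a perfect square (0^2), so the roots are rational: λ = (2 ± 0)/2 = 1, 1.
Thus the eigenvalues (to 4 decimals) are 1 (modulus 1); 2 (modulus 2). The spectral radius is the largest modulus: r(A) = 2. (Cross-check: r(A) ≤ ||A||_2 ≈ 10.8312; equality holds whenever A is normal, though it can also hold for some non-normal A.)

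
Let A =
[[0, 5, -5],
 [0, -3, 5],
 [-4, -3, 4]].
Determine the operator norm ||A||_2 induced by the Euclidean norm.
||A||_2 ≈ 10.5793 (= sqrt(largest eigenvalue of A^T A))

||A||_2 = sigma_max(A) = sqrt(lambda_max(A^T A)). Form the symmetric matrix M = A^T A =
[[16, 12, -16],
 [12, 43, -52],
 [-16, -52, 66]].
Its characteristic polynomial (trace, sum of principal 2x2 minors, determinant of M give the coefficients) is
  p(λ) = det(λ I - M) = λ^3 - 125λ^2 + 1478λ - 1600.
No integer candidate from the rational root theorem (±divisors of 1600) is a root, so the roots are irrational. The cubic discriminant is Δ = 13969573092 > 0, so there are three distinct real roots. p(1) = -246 and p(2) = 864 have opposite signs, so a root lies in (1, 2); Newton's method refines it to λ ≈ 1.204. p(11) = 864 and p(12) = -136 have opposite signs, so a root lies in (11, 12); Newton's method refines it to λ ≈ 11.8739. p(111) = -10036 and p(112) = 864 have opposite signs, so a root lies in (111, 112); Newton's method refines it to λ ≈ 111.9221. Check (Vieta): the three roots sum to 125, matching tr M = 125.
So the eigenvalues of A^T A are ≈ 1.204, 11.8739, 111.9221 (all ≥ 0, as they must be for A^T A). The largest is λ_max ≈ 111.9221, hence ||A||_2 = sqrt(λ_max) ≈ 10.5793.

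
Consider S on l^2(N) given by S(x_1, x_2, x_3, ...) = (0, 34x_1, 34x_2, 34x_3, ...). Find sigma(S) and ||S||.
sigma(S) = closed disk {z in C : |z| ≤ 34}; ||S|| = 34

Note S = 34·U where U is the unit right shift (U x)_k = x_{k-1} (with x_0 := 0); so ||S|| = 34||U|| and sigma(S) = 34·sigma(U). ||S x||^2 = sum_{k≥1} |34x_k|^2 = 1156||x||^2, so ||S|| = 34 and sigma(S) ⊂ {|z| ≤ 34}. For any |lambda| < 34, the equation (S - lambda I) x = 0 forces x_1 = 0, then 34x_k = lambda x_{k+1} ⇒ x = 0, so S has no eigenvalues. But (S - lambda I) is not surjective for |lambda| < 34: solving (S - lambda I) x = e_1 would require x_n proportional to (lambda/34)^(-n), which is not in l^2. So every |lambda| < 34 lies in the residual spectrum. The boundary |lambda| = 34 is in the approximate point spectrum (the spectrum is closed). Hence sigma(S) is the closed disk of radius 34.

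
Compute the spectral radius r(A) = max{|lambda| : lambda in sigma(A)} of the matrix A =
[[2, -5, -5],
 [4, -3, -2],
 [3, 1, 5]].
r(A) ≈ 4.6961

The eigenvalues of A are the roots of its characteristic polynomial. With M = A (coefficients from the trace, the sum of principal 2x2 minors, and det A):
  p(λ) = det(λ I - M) = λ^3 - 4λ^2 + 26λ - 39.
No integer candidate from the rational root theorem (±divisors of 39) is a root, so the roots are irrational. The cubic discriminant is Δ = -37531 < 0, so there is one real root and a complex-conjugate pair. p(1) = -16 and p(2) = 5 have opposite signs, so a root lies in (1, 2); Newton's method refines it to λ ≈ 1.7684. Dividing out (λ - (1.7684)) leaves approximately λ^2 - 2.2316λ + 22.0536. For λ^2 - 2.2316λ + 22.0536 the discriminant is -83.2346. It is negative, so the remaining roots are the complex-conjugate pair λ ≈ 1.1158 ± 4.5616i. Their product equals the constant term, so |λ|^2 ≈ 22.0536 and |λ| ≈ 4.6961.
Thus the eigenvalues (to 4 decimals) are 1.7684 (modulus 1.7684); 1.1158 ± 4.5616i (modulus 4.6961). The spectral radius is the largest modulus: r(A) ≈ 4.6961. (Cross-check: r(A) ≤ ||A||_2 ≈ 9.238; equality holds whenever A is normal, though it can also hold for some non-normal A.)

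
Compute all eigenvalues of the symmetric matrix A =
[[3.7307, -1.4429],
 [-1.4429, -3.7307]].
sigma(A) ≈ {-4, 4}

A is real symmetric, so its spectrum consists of real eigenvalues. Expanding the characteristic polynomial of the displayed matrix gives
  det(λ I - A) = p(λ) = λ^2 + (0)λ + (-16).
Solving p(λ) = 0 yields eigenvalues ≈ -4, 4. (A is shown rounded to 4 decimals, so these recover the underlying integer eigenvalues to within that precision.)
Verification: the trace of A = 0 equals the sum of eigenvalues 0, and det(A) ≈ -16.0001 matches the eigenvalue product -16.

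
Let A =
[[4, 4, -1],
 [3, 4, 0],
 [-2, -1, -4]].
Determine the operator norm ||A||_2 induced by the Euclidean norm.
||A||_2 ≈ 7.8253 (= sqrt(largest eigenvalue of A^T A))

||A||_2 = sigma_max(A) = sqrt(lambda_max(A^T A)). Form the symmetric matrix M = A^T A =
[[29, 30, 4],
 [30, 33, 0],
 [4, 0, 17]].
Its characteristic polynomial (trace, sum of principal 2x2 minors, determinant of M give the coefficients) is
  p(λ) = det(λ I - M) = λ^3 - 79λ^2 + 1095λ - 441.
No integer candidate from the rational root theorem (±divisors of 441) is a root, so the roots are irrational. The cubic discriminant is Δ = 2043090432 > 0, so there are three distinct real roots. p(0) = -441 and p(1) = 576 have opposite signs, so a root lies in (0, 1); Newton's method refines it to λ ≈ 0.4151. p(17) = 256 and p(18) = -495 have opposite signs, so a root lies in (17, 18); Newton's method refines it to λ ≈ 17.3489. p(61) = -624 and p(62) = 2101 have opposite signs, so a root lies in (61, 62); Newton's method refines it to λ ≈ 61.236. Check (Vieta): the three roots sum to 79, matching tr M = 79.
So the eigenvalues of A^T A are ≈ 0.4151, 17.3489, 61.236 (all ≥ 0, as they must be for A^T A). The largest is λ_max ≈ 61.236, hence ||A||_2 = sqrt(λ_max) ≈ 7.8253.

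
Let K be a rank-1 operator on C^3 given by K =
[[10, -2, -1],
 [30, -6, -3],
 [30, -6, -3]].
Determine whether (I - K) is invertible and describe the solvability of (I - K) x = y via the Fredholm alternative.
(I - K) is singular (det(I - K) = 0, i.e. 1 ∈ sigma(K)). (I - K) x = y is solvable iff y ⊥ ker((I - K)^*) = span{(10, -2, -1)}, i.e. iff 10y_1 - 2y_2 - y_3 = 0. When solvable, the solutions are x = y + c·(1, 3, 3), c arbitrary (ker(I - K) = span{(1, 3, 3)}, dimension 1).

K has rank 1, so it is an outer product K = u v^T: every row of K is a multiple of one row vector. Reading off the entries, u = (1, 3, 3) and v = (10, -2, -1) (row i of K equals u_i·v^T). A rank-one matrix u v^T satisfies K u = u (v·u) and kills the (2)-dimensional subspace v^⊥, so its characteristic polynomial is lambda^2 (lambda - v·u) with v·u = tr K = 1. Hence the eigenvalues of I - K are 1 (multiplicity 2) and 1 - (1) = 0, so det(I - K) = 0. (Direct check: I - K =
[[-9, 2, 1],
 [-30, 7, 3],
 [-30, 6, 4]]
has determinant 0.) So 1 is an eigenvalue of K and (I - K) is not invertible. The finite-dimensional Fredholm alternative says: either (I - K) is invertible, or ker(I - K) ≠ {0} and then range(I - K) = ker((I - K)^*)^⊥, with dim ker(I - K) = dim ker((I - K)^*). We are in the second case, so we need both kernels. Kernel of I - K: (I - K) u = u - u (v·u) = u - u = 0, so ker(I - K) = span{u} = span{(1, 3, 3)} (it is exactly 1-dimensional because rank(I - K) = 2). Kernel of the adjoint: K is real, so (I - K)^* = I - K^T = I - v u^T, and (I - v u^T) v = v - v (u·v) = 0; hence ker((I - K)^*) = span{v} = span{(10, -2, -1)}. Therefore (I - K) x = y is solvable iff <y, v> = 0, i.e. iff 10y_1 - 2y_2 - y_3 = 0. When this holds, K y = u (v·y) = 0, so (I - K) y = y and x = y is a particular solution; the full solution set is the line x = y + c·u = y + c·(1, 3, 3), c ∈ C.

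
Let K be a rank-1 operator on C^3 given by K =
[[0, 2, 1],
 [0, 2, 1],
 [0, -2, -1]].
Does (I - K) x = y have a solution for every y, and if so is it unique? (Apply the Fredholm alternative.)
(I - K) is singular (det(I - K) = 0, i.e. 1 ∈ sigma(K)). (I - K) x = y is solvable iff y ⊥ ker((I - K)^*) = span{(0, 2, 1)}, i.e. iff 2y_2 + y_3 = 0. When solvable, the solutions are x = y + c·(1, 1, -1), c arbitrary (ker(I - K) = span{(1, 1, -1)}, dimension 1).

K has rank 1, so it is an outer product K = u v^T: every row of K is a multiple of one row vector. Reading off the entries, u = (1, 1, -1) and v = (0, 2, 1) (row i of K equals u_i·v^T). A rank-one matrix u v^T satisfies K u = u (v·u) and kills the (2)-dimensional subspace v^⊥, so its characteristic polynomial is lambda^2 (lambda - v·u) with v·u = tr K = 1. Hence the eigenvalues of I - K are 1 (multiplicity 2) and 1 - (1) = 0, so det(I - K) = 0. (Direct check: I - K =
[[1, -2, -1],
 [0, -1, -1],
 [0, 2, 2]]
has determinant 0.) So 1 is an eigenvalue of K and (I - K) is not invertible. The finite-dimensional Fredholm alternative says: either (I - K) is invertible, or ker(I - K) ≠ {0} and then range(I - K) = ker((I - K)^*)^⊥, with dim ker(I - K) = dim ker((I - K)^*). We are in the second case, so we need both kernels. Kernel of I - K: (I - K) u = u - u (v·u) = u - u = 0, so ker(I - K) = span{u} = span{(1, 1, -1)} (it is exactly 1-dimensional because rank(I - K) = 2). Kernel of the adjoint: K is real, so (I - K)^* = I - K^T = I - v u^T, and (I - v u^T) v = v - v (u·v) = 0; hence ker((I - K)^*) = span{v} = span{(0, 2, 1)}. Therefore (I - K) x = y is solvable iff <y, v> = 0, i.e. iff 2y_2 + y_3 = 0. When this holds, K y = u (v·y) = 0, so (I - K) y = y and x = y is a particular solution; the full solution set is the line x = y + c·u = y + c·(1, 1, -1), c ∈ C.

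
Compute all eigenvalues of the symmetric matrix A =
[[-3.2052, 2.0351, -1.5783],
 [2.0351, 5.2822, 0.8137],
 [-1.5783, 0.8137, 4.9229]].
sigma(A) ≈ {-4, 5, 6}

A is real symmetric, so its spectrum consists of real eigenvalues. Expanding the characteristic polynomial of the displayed matrix gives
  det(λ I - A) = p(λ) = λ^3 + (-7)λ^2 + (-14)λ + (120).
Solving p(λ) = 0 yields eigenvalues ≈ -4, 5, 6. (A is shown rounded to 4 decimals, so these recover the underlying integer eigenvalues to within that precision.)
Verification: the trace of A = 7 equals the sum of eigenvalues 7, and det(A) ≈ -119.9992 matches the eigenvalue product -120.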